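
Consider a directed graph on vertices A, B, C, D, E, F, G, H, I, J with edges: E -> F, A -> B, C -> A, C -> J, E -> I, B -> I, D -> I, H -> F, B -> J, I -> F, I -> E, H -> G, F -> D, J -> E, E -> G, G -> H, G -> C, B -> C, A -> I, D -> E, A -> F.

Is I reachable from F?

Explore from F.
Distance 1: reach D.
Distance 2: reach E, I.
Found I.

Yes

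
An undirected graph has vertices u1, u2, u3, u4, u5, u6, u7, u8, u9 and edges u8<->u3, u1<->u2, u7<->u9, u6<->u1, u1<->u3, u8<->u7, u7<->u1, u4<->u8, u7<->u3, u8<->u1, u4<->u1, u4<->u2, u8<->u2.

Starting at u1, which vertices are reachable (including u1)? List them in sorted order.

Start at u1.
Its neighbours: u2, u3, u4, u6, u7, u8.
Then their neighbours: u9.
Nothing further is reachable.

u1, u2, u3, u4, u6, u7, u8, u9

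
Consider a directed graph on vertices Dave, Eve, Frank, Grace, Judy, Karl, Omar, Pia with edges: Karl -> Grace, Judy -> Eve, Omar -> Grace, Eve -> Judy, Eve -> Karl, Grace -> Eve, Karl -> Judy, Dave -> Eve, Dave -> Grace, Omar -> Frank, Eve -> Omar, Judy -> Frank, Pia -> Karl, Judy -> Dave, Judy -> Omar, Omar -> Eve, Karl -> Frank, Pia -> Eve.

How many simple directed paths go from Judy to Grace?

Judy→Dave→Eve→Karl→Grace
Judy→Dave→Eve→Omar→Grace
Judy→Dave→Grace
Judy→Eve→Karl→Grace
Judy→Eve→Omar→Grace
Judy→Omar→Eve→Karl→Grace
Judy→Omar→Grace

7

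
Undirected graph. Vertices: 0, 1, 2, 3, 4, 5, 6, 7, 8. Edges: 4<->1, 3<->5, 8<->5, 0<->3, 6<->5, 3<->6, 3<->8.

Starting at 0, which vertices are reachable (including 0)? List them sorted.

0, 3, 5, 6, 8

Start at 0.
Its neighbours: 3.
Then their neighbours: 5, 6, 8.
Nothing further is reachable.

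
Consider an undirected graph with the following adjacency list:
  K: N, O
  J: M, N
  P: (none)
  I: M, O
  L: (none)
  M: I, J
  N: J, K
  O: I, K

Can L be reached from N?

No

Explore from N.
Distance 1: reach J, K.
Distance 2: reach M, O.
Distance 3: reach I.
The search is exhausted without reaching L; it lies in a different component.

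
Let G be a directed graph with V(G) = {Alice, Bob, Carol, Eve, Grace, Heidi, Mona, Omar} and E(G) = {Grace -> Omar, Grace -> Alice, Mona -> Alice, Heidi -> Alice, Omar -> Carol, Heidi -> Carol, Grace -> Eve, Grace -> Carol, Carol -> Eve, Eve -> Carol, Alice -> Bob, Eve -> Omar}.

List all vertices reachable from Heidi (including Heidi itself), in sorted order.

Start at Heidi.
Its neighbours: Alice, Carol.
Then their neighbours: Bob, Eve.
Then next layer: Omar.
Nothing further is reachable.

Alice, Bob, Carol, Eve, Heidi, Omar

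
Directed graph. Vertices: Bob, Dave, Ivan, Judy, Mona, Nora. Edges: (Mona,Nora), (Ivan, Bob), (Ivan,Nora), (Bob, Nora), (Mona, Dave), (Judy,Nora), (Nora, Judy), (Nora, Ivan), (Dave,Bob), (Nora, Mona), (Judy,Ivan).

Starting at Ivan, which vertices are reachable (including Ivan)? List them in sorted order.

Start at Ivan.
Its neighbours: Bob, Nora.
Then their neighbours: Judy, Mona.
Then next layer: Dave.
Every vertex is now reached.

Bob, Dave, Ivan, Judy, Mona, Nora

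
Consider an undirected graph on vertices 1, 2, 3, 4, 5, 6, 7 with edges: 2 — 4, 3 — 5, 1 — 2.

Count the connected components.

4

From 1: component {1, 2, 4}.
From 3: component {3, 5}.
From 6: component {6}.
From 7: component {7}.
That's 4 components.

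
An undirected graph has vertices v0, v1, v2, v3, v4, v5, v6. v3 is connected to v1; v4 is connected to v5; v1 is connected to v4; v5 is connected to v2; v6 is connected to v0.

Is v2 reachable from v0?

Explore from v0.
Distance 1: reach v6.
The search is exhausted without reaching v2; it lies in a different component.

No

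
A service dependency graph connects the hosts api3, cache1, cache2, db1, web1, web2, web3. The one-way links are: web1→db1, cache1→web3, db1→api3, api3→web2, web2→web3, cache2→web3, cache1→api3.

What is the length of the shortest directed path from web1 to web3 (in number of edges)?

Distance 0: web1.
Distance 1: db1.
Distance 2: api3.
Distance 3: web2.
Distance 4: web3 — contains web3.

4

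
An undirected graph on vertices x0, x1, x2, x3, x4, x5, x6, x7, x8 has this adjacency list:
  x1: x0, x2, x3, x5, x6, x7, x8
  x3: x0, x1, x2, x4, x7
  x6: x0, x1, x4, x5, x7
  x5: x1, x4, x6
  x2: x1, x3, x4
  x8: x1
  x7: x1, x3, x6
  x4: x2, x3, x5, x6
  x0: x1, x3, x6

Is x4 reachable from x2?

Explore from x2.
Distance 1: reach x1, x3, x4.
Found x4.

Yes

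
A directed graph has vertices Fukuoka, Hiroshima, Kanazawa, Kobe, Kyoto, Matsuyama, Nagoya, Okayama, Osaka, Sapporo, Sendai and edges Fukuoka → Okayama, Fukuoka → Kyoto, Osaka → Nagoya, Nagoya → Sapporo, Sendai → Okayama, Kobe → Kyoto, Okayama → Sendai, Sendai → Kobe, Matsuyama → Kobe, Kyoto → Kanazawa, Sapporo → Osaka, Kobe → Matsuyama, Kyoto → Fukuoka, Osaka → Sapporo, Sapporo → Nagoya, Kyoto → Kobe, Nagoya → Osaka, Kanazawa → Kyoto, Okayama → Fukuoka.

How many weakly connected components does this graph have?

From Fukuoka: component {Fukuoka, Kanazawa, Kobe, Kyoto, Matsuyama, Okayama, Sendai}.
From Hiroshima: component {Hiroshima}.
From Nagoya: component {Nagoya, Osaka, Sapporo}.
That's 3 components.

3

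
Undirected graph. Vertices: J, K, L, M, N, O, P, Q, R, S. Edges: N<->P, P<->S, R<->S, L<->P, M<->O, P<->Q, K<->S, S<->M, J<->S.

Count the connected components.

1

From J: component {J, K, L, M, N, O, P, Q, R, S}.
That's 1 component.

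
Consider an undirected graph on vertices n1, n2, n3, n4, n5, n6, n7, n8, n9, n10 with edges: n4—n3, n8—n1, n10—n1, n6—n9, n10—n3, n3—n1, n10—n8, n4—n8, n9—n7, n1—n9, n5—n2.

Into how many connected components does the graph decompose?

From n1: component {n1, n3, n4, n6, n7, n8, n9, n10}.
From n2: component {n2, n5}.
That's 2 components.

2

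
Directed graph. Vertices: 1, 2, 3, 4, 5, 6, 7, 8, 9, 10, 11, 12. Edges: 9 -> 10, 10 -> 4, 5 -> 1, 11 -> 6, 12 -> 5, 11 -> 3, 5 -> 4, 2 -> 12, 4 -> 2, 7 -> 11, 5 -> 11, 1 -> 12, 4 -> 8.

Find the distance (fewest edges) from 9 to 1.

Distance 0: 9.
Distance 1: 10.
Distance 2: 4.
Distance 3: 2, 8.
Distance 4: 12.
Distance 5: 5.
Distance 6: 1, 11 — contains 1.

6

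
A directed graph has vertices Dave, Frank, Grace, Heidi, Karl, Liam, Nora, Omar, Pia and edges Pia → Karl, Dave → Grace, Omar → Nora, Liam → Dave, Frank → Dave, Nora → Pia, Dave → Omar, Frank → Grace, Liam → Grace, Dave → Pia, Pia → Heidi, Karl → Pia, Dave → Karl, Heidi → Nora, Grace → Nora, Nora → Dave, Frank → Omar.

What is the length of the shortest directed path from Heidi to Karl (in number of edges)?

3

Distance 0: Heidi.
Distance 1: Nora.
Distance 2: Dave, Pia.
Distance 3: Grace, Karl, Omar — contains Karl.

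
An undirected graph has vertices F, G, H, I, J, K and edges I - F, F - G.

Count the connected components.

4

From F: component {F, G, I}.
From H: component {H}.
From J: component {J}.
From K: component {K}.
That's 4 components.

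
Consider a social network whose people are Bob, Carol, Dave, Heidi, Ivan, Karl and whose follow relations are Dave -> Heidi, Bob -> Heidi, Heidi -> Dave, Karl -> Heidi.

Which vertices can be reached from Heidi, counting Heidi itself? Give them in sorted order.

Dave, Heidi

Start at Heidi.
Its neighbours: Dave.
Nothing further is reachable.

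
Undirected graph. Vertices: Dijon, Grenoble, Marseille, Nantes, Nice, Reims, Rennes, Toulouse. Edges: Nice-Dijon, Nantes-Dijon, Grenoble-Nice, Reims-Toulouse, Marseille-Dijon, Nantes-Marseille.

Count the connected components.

3

From Dijon: component {Dijon, Grenoble, Marseille, Nantes, Nice}.
From Reims: component {Reims, Toulouse}.
From Rennes: component {Rennes}.
That's 3 components.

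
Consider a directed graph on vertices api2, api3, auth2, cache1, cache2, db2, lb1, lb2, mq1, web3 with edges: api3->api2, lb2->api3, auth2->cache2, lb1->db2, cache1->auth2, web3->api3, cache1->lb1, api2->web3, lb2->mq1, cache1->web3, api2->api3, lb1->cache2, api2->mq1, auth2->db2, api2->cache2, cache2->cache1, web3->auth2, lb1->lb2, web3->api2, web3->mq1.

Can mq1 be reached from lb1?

Yes

Explore from lb1.
Distance 1: reach cache2, db2, lb2.
Distance 2: reach api3, cache1, mq1.
Found mq1.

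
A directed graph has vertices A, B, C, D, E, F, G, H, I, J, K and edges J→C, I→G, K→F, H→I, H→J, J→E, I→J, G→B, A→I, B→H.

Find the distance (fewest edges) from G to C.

Distance 0: G.
Distance 1: B.
Distance 2: H.
Distance 3: I, J.
Distance 4: C, E — contains C.

4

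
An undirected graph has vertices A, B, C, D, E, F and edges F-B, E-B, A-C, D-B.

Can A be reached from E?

No

Explore from E.
Distance 1: reach B.
Distance 2: reach D, F.
The search is exhausted without reaching A; it lies in a different component.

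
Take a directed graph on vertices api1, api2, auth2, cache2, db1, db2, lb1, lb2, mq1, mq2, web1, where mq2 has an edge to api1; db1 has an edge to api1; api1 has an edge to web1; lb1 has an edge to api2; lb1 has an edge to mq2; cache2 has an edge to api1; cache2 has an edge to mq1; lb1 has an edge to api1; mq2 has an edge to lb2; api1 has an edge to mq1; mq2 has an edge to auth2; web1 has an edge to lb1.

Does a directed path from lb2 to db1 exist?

lb2 has no outgoing edges, so nothing is reachable from it.

No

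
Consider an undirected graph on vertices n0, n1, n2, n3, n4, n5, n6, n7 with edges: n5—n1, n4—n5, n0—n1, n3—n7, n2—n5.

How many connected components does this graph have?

From n0: component {n0, n1, n2, n4, n5}.
From n3: component {n3, n7}.
From n6: component {n6}.
That's 3 components.

3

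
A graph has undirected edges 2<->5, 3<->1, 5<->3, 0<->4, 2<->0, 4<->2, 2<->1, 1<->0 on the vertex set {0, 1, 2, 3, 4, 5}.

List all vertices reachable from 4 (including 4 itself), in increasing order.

0, 1, 2, 3, 4, 5

Start at 4.
Its neighbours: 0, 2.
Then their neighbours: 1, 5.
Then next layer: 3.
Every vertex is now reached.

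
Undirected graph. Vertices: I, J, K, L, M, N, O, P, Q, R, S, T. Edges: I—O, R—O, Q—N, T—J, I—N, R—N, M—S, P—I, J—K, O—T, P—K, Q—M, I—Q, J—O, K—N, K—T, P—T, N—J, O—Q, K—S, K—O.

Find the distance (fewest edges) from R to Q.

Distance 0: R.
Distance 1: N, O.
Distance 2: I, J, K, Q, T — contains Q.

2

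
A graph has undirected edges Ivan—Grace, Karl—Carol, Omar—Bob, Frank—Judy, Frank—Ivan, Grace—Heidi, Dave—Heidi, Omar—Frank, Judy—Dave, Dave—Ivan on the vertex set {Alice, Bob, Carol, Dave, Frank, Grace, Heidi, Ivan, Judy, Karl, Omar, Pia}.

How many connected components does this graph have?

4

From Alice: component {Alice}.
From Bob: component {Bob, Dave, Frank, Grace, Heidi, Ivan, Judy, Omar}.
From Carol: component {Carol, Karl}.
From Pia: component {Pia}.
That's 4 components.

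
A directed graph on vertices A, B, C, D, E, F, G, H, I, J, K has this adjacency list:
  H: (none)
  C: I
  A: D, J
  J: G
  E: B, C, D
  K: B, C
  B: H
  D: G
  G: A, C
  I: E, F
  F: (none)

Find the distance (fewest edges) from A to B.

Distance 0: A.
Distance 1: D, J.
Distance 2: G.
Distance 3: C.
Distance 4: I.
Distance 5: E, F.
Distance 6: B — contains B.

6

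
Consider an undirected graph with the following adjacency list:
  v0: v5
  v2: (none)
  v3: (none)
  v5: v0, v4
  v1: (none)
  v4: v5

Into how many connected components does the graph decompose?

From v0: component {v0, v4, v5}.
From v1: component {v1}.
From v2: component {v2}.
From v3: component {v3}.
That's 4 components.

4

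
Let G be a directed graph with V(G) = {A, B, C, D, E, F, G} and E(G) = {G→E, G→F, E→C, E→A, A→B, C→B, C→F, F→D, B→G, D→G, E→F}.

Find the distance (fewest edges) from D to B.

Distance 0: D.
Distance 1: G.
Distance 2: E, F.
Distance 3: A, C.
Distance 4: B — contains B.

4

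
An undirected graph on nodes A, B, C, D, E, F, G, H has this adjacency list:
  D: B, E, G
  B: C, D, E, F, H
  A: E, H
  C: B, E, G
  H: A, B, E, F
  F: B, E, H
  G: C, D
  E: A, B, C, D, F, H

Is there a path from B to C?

Yes

Explore from B.
Distance 1: reach C, D, E, F, H.
Found C.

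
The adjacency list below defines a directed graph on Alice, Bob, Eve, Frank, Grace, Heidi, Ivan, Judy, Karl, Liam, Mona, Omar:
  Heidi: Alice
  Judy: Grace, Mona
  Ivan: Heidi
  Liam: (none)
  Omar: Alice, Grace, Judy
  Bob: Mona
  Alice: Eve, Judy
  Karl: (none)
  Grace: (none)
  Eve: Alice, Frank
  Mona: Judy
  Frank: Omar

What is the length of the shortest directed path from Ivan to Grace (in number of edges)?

4

Distance 0: Ivan.
Distance 1: Heidi.
Distance 2: Alice.
Distance 3: Eve, Judy.
Distance 4: Frank, Grace, Mona — contains Grace.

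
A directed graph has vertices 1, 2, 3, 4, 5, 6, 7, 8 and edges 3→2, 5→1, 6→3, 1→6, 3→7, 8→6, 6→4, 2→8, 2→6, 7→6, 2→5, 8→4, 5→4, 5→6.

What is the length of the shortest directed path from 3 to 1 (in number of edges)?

3

Distance 0: 3.
Distance 1: 2, 7.
Distance 2: 5, 6, 8.
Distance 3: 1, 4 — contains 1.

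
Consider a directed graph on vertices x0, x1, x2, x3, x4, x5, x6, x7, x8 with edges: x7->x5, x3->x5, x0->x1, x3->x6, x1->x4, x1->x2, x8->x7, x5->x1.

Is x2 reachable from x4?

No

x4 has no outgoing edges, so nothing is reachable from it.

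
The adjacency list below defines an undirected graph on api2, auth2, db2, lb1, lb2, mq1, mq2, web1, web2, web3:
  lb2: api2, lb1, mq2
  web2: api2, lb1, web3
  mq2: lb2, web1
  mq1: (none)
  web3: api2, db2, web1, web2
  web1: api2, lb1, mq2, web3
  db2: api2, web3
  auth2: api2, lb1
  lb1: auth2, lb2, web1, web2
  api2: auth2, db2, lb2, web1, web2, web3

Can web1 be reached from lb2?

Yes

Explore from lb2.
Distance 1: reach api2, lb1, mq2.
Distance 2: reach auth2, db2, web1, web2, web3.
Found web1.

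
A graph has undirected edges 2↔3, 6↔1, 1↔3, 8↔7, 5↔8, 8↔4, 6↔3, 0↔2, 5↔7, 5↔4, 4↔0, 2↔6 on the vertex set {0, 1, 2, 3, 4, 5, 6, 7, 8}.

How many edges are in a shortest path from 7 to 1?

6

Distance 0: 7.
Distance 1: 5, 8.
Distance 2: 4.
Distance 3: 0.
Distance 4: 2.
Distance 5: 3, 6.
Distance 6: 1 — contains 1.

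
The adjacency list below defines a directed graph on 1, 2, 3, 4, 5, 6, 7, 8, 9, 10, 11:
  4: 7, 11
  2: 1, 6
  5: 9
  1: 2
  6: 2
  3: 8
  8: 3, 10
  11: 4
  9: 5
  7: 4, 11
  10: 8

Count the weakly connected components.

4

From 1: component {1, 2, 6}.
From 3: component {3, 8, 10}.
From 4: component {4, 7, 11}.
From 5: component {5, 9}.
That's 4 components.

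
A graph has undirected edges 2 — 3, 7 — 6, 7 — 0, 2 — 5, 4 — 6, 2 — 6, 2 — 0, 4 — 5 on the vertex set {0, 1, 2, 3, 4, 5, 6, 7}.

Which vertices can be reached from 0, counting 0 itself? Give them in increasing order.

Start at 0.
Its neighbours: 2, 7.
Then their neighbours: 3, 5, 6.
Then next layer: 4.
Nothing further is reachable.

0, 2, 3, 4, 5, 6, 7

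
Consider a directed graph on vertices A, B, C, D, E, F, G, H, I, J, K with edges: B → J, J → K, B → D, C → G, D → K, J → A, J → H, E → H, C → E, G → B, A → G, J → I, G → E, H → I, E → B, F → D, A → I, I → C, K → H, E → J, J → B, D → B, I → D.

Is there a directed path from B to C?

Yes

Explore from B.
Distance 1: reach D, J.
Distance 2: reach A, H, I, K.
Distance 3: reach C, G.
Found C.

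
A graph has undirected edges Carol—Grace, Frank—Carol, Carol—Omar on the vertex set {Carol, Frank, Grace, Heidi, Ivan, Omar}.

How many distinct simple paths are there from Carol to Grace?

Carol–Grace

1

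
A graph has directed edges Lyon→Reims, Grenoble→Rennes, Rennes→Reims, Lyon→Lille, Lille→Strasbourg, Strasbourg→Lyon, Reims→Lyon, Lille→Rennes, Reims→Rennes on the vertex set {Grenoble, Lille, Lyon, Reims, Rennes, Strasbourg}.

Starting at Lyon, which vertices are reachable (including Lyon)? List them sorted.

Start at Lyon.
Its neighbours: Lille, Reims.
Then their neighbours: Rennes, Strasbourg.
Nothing further is reachable.

Lille, Lyon, Reims, Rennes, Strasbourg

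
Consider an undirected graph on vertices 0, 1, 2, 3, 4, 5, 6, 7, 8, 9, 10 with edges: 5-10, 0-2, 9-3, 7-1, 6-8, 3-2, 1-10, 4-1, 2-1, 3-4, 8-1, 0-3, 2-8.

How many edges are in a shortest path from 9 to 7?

Distance 0: 9.
Distance 1: 3.
Distance 2: 0, 2, 4.
Distance 3: 1, 8.
Distance 4: 6, 7, 10 — contains 7.

4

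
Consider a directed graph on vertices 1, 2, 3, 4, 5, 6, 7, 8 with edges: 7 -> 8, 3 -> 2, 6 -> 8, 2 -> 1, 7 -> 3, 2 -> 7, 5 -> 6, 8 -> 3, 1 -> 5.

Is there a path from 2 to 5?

Yes

Explore from 2.
Distance 1: reach 1, 7.
Distance 2: reach 3, 5, 8.
Found 5.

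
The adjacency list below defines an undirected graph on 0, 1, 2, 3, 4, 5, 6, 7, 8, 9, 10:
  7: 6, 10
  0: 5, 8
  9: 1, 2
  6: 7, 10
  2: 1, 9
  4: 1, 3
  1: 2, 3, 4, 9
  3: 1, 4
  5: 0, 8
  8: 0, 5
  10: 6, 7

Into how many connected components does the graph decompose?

3

From 0: component {0, 5, 8}.
From 1: component {1, 2, 3, 4, 9}.
From 6: component {6, 7, 10}.
That's 3 components.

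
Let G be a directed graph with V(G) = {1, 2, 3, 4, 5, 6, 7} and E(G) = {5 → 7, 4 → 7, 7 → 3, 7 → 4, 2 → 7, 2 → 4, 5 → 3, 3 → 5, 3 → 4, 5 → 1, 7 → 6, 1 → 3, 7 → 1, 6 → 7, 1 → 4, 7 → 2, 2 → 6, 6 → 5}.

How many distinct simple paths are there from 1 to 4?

1→3→4
1→3→5→7→2→4
1→3→5→7→4
1→4

4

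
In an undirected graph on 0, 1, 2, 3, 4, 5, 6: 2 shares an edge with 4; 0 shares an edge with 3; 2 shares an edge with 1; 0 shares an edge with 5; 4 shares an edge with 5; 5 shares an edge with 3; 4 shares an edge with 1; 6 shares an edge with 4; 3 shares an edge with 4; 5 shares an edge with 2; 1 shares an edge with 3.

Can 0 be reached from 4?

Yes

Explore from 4.
Distance 1: reach 1, 2, 3, 5, 6.
Distance 2: reach 0.
Found 0.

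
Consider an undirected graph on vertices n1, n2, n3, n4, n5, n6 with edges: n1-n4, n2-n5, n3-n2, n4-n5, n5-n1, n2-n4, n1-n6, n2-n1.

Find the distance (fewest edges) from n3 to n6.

Distance 0: n3.
Distance 1: n2.
Distance 2: n1, n4, n5.
Distance 3: n6 — contains n6.

3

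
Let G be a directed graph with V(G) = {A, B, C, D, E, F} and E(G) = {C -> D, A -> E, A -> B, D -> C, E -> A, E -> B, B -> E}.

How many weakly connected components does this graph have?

3

From A: component {A, B, E}.
From C: component {C, D}.
From F: component {F}.
That's 3 components.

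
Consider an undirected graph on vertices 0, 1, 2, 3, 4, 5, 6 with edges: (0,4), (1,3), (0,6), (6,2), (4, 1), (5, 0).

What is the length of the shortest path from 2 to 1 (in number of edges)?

4

Distance 0: 2.
Distance 1: 6.
Distance 2: 0.
Distance 3: 4, 5.
Distance 4: 1 — contains 1.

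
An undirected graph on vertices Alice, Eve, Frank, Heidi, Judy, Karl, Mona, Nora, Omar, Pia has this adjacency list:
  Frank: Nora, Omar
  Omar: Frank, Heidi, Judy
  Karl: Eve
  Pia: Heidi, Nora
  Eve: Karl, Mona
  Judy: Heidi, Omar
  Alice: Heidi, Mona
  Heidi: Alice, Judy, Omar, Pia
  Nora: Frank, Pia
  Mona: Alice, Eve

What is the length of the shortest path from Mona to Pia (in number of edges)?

Distance 0: Mona.
Distance 1: Alice, Eve.
Distance 2: Heidi, Karl.
Distance 3: Judy, Omar, Pia — contains Pia.

3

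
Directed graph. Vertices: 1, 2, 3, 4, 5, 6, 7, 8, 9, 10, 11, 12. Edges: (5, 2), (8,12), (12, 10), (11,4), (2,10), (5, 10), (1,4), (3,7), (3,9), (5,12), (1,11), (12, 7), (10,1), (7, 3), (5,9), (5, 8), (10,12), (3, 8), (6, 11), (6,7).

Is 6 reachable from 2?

No

Explore from 2.
Distance 1: reach 10.
Distance 2: reach 1, 12.
Distance 3: reach 4, 7, 11.
Distance 4: reach 3.
Distance 5: reach 8, 9.
The search from 2 is exhausted; no directed path reaches 6.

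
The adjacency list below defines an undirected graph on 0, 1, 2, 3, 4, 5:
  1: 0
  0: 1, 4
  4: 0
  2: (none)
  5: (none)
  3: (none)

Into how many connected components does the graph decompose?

From 0: component {0, 1, 4}.
From 2: component {2}.
From 3: component {3}.
From 5: component {5}.
That's 4 components.

4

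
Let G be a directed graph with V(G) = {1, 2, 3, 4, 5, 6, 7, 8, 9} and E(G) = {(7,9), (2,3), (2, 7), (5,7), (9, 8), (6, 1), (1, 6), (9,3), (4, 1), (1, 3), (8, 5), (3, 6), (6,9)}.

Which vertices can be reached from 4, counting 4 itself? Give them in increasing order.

Start at 4.
Its neighbours: 1.
Then their neighbours: 3, 6.
Then next layer: 9.
Then next layer: 8.
Then next layer: 5.
Then next layer: 7.
Nothing further is reachable.

1, 3, 4, 5, 6, 7, 8, 9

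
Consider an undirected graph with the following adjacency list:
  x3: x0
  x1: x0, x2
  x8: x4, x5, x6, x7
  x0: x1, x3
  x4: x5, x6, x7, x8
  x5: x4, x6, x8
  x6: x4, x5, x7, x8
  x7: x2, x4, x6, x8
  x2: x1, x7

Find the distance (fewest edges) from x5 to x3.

Distance 0: x5.
Distance 1: x4, x6, x8.
Distance 2: x7.
Distance 3: x2.
Distance 4: x1.
Distance 5: x0.
Distance 6: x3 — contains x3.

6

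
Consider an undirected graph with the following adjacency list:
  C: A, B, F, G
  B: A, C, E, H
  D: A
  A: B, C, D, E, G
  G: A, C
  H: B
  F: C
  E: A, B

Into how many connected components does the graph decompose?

From A: component {A, B, C, D, E, F, G, H}.
That's 1 component.

1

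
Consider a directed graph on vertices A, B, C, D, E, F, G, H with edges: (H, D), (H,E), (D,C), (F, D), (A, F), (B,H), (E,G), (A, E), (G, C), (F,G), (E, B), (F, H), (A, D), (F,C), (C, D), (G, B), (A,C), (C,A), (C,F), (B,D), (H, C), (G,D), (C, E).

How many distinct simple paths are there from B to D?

B→D
B→H→C→A→D
B→H→C→A→E→G→D
B→H→C→A→F→D
B→H→C→A→F→G→D
B→H→C→D
B→H→C→E→G→D
B→H→C→F→D
B→H→C→F→G→D
B→H→D
B→H→E→G→C→A→D
B→H→E→G→C→A→F→D
B→H→E→G→C→D
B→H→E→G→C→F→D
B→H→E→G→D

15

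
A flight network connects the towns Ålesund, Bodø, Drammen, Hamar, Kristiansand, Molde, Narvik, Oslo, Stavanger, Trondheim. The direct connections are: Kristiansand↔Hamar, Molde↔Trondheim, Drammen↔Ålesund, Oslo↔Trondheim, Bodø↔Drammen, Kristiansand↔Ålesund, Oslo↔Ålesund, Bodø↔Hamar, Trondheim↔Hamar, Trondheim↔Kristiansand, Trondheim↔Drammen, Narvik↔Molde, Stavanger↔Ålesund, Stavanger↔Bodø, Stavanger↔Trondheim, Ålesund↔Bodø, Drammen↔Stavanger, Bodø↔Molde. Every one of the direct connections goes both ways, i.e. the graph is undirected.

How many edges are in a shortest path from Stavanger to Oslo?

2

Distance 0: Stavanger.
Distance 1: Ålesund, Bodø, Drammen, Trondheim.
Distance 2: Hamar, Kristiansand, Molde, Oslo — contains Oslo.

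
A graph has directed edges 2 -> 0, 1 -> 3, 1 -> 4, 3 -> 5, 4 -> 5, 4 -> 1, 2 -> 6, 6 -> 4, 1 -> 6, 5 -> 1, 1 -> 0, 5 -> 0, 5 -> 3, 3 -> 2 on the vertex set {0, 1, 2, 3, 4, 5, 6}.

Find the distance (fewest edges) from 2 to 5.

Distance 0: 2.
Distance 1: 0, 6.
Distance 2: 4.
Distance 3: 1, 5 — contains 5.

3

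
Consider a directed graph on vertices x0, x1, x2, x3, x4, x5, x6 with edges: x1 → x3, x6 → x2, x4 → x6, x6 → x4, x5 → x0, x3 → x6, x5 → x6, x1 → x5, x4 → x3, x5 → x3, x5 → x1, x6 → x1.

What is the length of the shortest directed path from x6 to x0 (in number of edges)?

3

Distance 0: x6.
Distance 1: x1, x2, x4.
Distance 2: x3, x5.
Distance 3: x0 — contains x0.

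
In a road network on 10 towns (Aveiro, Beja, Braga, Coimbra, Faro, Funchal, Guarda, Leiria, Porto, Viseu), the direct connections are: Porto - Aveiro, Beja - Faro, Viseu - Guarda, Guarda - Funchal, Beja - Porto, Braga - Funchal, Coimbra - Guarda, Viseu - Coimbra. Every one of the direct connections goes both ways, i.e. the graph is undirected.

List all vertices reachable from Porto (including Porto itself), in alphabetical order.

Aveiro, Beja, Faro, Porto

Start at Porto.
Its neighbours: Aveiro, Beja.
Then their neighbours: Faro.
Nothing further is reachable.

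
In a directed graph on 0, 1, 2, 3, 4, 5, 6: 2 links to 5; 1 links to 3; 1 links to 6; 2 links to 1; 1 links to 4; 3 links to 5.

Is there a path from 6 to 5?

No

6 has no outgoing edges, so nothing is reachable from it.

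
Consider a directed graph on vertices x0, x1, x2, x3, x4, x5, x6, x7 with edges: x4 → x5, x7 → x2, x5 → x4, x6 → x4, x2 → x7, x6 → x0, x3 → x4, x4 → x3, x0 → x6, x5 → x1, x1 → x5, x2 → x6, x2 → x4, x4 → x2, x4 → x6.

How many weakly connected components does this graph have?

1

From x0: component {x0, x1, x2, x3, x4, x5, x6, x7}.
That's 1 component.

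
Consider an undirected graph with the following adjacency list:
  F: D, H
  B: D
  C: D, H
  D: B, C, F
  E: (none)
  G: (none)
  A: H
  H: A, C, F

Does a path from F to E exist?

Explore from F.
Distance 1: reach D, H.
Distance 2: reach A, B, C.
The search is exhausted without reaching E; it lies in a different component.

No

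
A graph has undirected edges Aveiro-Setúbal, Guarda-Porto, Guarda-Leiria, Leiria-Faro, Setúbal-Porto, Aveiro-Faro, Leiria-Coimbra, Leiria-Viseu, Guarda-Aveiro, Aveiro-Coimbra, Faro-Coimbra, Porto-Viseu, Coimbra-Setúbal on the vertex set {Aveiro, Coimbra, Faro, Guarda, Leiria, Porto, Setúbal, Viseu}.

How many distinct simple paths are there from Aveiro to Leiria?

Aveiro–Coimbra–Faro–Leiria
Aveiro–Coimbra–Leiria
Aveiro–Coimbra–Setúbal–Porto–Guarda–Leiria
Aveiro–Coimbra–Setúbal–Porto–Viseu–Leiria
Aveiro–Faro–Coimbra–Leiria
Aveiro–Faro–Coimbra–Setúbal–Porto–Guarda–Leiria
Aveiro–Faro–Coimbra–Setúbal–Porto–Viseu–Leiria
Aveiro–Faro–Leiria
... and 8 more.

16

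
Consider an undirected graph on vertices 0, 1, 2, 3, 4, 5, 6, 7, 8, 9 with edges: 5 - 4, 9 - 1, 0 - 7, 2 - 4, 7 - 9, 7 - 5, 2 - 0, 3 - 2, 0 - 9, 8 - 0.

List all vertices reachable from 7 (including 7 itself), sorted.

Start at 7.
Its neighbours: 0, 5, 9.
Then their neighbours: 1, 2, 4, 8.
Then next layer: 3.
Nothing further is reachable.

0, 1, 2, 3, 4, 5, 7, 8, 9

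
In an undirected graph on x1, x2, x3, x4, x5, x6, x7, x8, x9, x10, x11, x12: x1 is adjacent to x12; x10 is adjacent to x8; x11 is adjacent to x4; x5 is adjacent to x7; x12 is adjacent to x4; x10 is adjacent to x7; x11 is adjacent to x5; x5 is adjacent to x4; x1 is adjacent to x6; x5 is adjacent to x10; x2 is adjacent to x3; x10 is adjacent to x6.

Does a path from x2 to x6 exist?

Explore from x2.
Distance 1: reach x3.
The search is exhausted without reaching x6; it lies in a different component.

No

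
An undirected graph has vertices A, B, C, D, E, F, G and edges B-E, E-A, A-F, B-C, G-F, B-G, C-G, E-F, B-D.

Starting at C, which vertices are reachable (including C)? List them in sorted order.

A, B, C, D, E, F, G

Start at C.
Its neighbours: B, G.
Then their neighbours: D, E, F.
Then next layer: A.
Every vertex is now reached.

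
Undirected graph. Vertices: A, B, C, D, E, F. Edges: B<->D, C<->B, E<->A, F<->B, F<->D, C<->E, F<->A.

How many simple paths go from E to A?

E–A
E–C–B–D–F–A
E–C–B–F–A

3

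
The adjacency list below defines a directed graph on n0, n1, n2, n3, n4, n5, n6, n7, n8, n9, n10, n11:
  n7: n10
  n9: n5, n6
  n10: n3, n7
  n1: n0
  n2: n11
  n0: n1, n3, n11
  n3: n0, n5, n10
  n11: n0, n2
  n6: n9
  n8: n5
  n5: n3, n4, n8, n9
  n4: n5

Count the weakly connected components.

From n0: component {n0, n1, n2, n3, n4, n5, n6, n7, n8, n9, n10, n11}.
That's 1 component.

1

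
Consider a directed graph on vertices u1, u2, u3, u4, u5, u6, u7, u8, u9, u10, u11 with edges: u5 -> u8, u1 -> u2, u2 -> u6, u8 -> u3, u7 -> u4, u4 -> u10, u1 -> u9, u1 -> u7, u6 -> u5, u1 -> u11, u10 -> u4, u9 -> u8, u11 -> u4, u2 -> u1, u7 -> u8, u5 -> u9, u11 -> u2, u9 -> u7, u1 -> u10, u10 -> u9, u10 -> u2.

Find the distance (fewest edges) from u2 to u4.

Distance 0: u2.
Distance 1: u1, u6.
Distance 2: u5, u7, u9, u10, u11.
Distance 3: u4, u8 — contains u4.

3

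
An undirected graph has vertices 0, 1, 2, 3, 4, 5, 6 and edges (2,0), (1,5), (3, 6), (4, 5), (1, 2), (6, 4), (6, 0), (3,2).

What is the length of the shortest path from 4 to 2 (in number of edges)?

Distance 0: 4.
Distance 1: 5, 6.
Distance 2: 0, 1, 3.
Distance 3: 2 — contains 2.

3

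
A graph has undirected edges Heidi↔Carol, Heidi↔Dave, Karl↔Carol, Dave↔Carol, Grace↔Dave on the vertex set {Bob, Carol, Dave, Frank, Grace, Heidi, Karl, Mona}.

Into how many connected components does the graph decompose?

From Bob: component {Bob}.
From Carol: component {Carol, Dave, Grace, Heidi, Karl}.
From Frank: component {Frank}.
From Mona: component {Mona}.
That's 4 components.

4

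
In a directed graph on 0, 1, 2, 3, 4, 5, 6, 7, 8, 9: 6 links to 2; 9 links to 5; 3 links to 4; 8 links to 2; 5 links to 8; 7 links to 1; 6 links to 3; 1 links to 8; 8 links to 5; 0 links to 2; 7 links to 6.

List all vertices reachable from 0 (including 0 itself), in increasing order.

Start at 0.
Its neighbours: 2.
Nothing further is reachable.

0, 2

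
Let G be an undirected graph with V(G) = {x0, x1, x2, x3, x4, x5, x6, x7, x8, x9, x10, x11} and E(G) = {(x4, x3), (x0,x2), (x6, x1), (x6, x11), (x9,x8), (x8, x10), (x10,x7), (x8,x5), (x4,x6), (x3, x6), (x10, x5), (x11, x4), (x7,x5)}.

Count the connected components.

From x0: component {x0, x2}.
From x1: component {x1, x3, x4, x6, x11}.
From x5: component {x5, x7, x8, x9, x10}.
That's 3 components.

3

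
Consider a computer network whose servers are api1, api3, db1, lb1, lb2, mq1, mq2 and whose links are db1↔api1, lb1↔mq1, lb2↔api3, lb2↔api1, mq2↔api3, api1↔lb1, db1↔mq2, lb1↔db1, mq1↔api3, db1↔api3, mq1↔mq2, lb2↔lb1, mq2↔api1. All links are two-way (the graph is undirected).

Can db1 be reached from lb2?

Explore from lb2.
Distance 1: reach api1, api3, lb1.
Distance 2: reach db1, mq1, mq2.
Found db1.

Yes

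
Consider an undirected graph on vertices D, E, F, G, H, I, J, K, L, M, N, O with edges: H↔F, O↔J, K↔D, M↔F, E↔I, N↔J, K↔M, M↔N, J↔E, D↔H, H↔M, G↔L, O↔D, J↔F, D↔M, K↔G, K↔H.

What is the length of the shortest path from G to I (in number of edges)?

Distance 0: G.
Distance 1: K, L.
Distance 2: D, H, M.
Distance 3: F, N, O.
Distance 4: J.
Distance 5: E.
Distance 6: I — contains I.

6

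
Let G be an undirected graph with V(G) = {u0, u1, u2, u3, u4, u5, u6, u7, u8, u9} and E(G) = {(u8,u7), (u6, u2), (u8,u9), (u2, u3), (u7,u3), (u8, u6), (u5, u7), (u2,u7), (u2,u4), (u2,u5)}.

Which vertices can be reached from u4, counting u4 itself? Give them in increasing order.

Start at u4.
Its neighbours: u2.
Then their neighbours: u3, u5, u6, u7.
Then next layer: u8.
Then next layer: u9.
Nothing further is reachable.

u2, u3, u4, u5, u6, u7, u8, u9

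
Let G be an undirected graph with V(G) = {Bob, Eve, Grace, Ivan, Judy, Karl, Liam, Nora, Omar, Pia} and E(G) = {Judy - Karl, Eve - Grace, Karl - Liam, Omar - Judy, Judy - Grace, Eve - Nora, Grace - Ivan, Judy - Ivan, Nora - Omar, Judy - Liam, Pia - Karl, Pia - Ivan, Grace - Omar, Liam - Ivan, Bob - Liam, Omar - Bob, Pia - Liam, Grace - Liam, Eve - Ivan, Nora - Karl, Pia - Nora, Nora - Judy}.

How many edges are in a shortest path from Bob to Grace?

2

Distance 0: Bob.
Distance 1: Liam, Omar.
Distance 2: Grace, Ivan, Judy, Karl, Nora, Pia — contains Grace.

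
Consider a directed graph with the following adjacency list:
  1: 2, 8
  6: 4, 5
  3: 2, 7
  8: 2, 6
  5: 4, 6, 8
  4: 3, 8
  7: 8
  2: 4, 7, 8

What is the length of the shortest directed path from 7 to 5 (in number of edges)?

3

Distance 0: 7.
Distance 1: 8.
Distance 2: 2, 6.
Distance 3: 4, 5 — contains 5.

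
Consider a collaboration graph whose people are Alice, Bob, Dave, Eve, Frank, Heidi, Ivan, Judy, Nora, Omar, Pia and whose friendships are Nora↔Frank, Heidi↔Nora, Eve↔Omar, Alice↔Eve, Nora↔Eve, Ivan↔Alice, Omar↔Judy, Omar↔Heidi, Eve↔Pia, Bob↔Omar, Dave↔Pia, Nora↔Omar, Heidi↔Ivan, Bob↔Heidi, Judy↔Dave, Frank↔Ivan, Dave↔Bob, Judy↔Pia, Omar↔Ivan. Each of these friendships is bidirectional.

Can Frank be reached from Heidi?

Explore from Heidi.
Distance 1: reach Bob, Ivan, Nora, Omar.
Distance 2: reach Alice, Dave, Eve, Frank, Judy.
Found Frank.

Yes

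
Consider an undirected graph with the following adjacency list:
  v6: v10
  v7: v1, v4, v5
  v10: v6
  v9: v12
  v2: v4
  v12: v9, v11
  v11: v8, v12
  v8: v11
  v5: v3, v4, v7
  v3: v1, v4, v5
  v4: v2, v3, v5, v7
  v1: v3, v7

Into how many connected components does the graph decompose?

From v1: component {v1, v2, v3, v4, v5, v7}.
From v6: component {v6, v10}.
From v8: component {v8, v9, v11, v12}.
That's 3 components.

3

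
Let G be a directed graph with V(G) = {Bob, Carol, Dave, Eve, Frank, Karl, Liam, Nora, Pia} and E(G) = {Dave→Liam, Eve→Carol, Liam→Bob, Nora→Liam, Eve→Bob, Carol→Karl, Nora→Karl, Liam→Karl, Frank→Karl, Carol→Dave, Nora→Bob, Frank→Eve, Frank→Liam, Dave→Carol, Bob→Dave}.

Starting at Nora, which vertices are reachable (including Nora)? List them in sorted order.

Start at Nora.
Its neighbours: Bob, Karl, Liam.
Then their neighbours: Dave.
Then next layer: Carol.
Nothing further is reachable.

Bob, Carol, Dave, Karl, Liam, Nora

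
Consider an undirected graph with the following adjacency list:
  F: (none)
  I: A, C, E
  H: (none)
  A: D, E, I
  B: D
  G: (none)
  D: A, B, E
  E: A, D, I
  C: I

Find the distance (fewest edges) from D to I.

Distance 0: D.
Distance 1: A, B, E.
Distance 2: I — contains I.

2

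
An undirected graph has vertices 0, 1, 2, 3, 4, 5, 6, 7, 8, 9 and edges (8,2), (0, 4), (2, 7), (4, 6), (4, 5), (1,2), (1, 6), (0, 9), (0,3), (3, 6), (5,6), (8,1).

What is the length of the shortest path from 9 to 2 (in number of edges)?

5

Distance 0: 9.
Distance 1: 0.
Distance 2: 3, 4.
Distance 3: 5, 6.
Distance 4: 1.
Distance 5: 2, 8 — contains 2.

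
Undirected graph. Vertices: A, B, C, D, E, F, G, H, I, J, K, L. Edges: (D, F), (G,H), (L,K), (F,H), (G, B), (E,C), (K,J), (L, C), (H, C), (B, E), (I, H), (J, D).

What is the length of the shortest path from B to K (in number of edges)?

4

Distance 0: B.
Distance 1: E, G.
Distance 2: C, H.
Distance 3: F, I, L.
Distance 4: D, K — contains K.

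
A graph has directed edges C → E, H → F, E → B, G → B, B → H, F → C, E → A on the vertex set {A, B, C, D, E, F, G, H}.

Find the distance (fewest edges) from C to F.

4

Distance 0: C.
Distance 1: E.
Distance 2: A, B.
Distance 3: H.
Distance 4: F — contains F.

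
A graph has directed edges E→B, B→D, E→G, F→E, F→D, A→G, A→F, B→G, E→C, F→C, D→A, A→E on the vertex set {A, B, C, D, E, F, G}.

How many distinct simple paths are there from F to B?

F→D→A→E→B
F→E→B

2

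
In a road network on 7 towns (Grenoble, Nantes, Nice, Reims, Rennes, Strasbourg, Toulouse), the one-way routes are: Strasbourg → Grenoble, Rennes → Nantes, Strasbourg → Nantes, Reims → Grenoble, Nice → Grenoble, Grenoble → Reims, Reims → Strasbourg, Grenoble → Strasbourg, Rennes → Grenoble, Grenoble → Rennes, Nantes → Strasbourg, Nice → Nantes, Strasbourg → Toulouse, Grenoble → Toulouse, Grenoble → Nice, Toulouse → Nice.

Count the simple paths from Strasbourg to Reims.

2

Strasbourg→Grenoble→Reims
Strasbourg→Toulouse→Nice→Grenoble→Reims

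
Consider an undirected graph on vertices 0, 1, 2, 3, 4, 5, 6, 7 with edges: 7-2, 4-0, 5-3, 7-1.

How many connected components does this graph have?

From 0: component {0, 4}.
From 1: component {1, 2, 7}.
From 3: component {3, 5}.
From 6: component {6}.
That's 4 components.

4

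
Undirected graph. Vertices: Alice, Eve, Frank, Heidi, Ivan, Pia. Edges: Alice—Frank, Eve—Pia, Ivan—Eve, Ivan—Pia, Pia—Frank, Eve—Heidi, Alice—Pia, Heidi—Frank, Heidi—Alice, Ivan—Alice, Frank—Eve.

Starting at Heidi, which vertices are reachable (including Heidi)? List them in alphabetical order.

Start at Heidi.
Its neighbours: Alice, Eve, Frank.
Then their neighbours: Ivan, Pia.
Every vertex is now reached.

Alice, Eve, Frank, Heidi, Ivan, Pia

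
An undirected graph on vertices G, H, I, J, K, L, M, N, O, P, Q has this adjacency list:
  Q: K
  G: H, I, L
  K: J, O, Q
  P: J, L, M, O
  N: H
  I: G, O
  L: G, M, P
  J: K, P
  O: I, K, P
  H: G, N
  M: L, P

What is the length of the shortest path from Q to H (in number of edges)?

5

Distance 0: Q.
Distance 1: K.
Distance 2: J, O.
Distance 3: I, P.
Distance 4: G, L, M.
Distance 5: H — contains H.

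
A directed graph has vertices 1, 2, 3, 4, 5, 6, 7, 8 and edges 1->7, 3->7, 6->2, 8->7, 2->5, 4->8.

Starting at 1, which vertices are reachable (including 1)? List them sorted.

1, 7

Start at 1.
Its neighbours: 7.
Nothing further is reachable.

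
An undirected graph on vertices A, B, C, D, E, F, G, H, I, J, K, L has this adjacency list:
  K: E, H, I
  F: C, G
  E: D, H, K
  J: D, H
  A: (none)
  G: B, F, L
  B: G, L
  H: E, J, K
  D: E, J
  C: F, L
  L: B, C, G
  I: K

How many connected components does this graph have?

3

From A: component {A}.
From B: component {B, C, F, G, L}.
From D: component {D, E, H, I, J, K}.
That's 3 components.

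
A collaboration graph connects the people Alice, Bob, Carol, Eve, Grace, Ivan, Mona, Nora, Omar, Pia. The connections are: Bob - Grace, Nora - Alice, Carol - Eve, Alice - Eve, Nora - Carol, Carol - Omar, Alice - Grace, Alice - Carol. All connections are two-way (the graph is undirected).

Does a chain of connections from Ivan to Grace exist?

Ivan has no edges, so nothing is reachable from it.

No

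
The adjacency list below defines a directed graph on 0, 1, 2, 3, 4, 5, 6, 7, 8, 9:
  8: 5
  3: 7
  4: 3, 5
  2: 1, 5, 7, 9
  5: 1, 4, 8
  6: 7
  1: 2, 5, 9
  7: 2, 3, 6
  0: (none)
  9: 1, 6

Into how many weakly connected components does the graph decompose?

From 0: component {0}.
From 1: component {1, 2, 3, 4, 5, 6, 7, 8, 9}.
That's 2 components.

2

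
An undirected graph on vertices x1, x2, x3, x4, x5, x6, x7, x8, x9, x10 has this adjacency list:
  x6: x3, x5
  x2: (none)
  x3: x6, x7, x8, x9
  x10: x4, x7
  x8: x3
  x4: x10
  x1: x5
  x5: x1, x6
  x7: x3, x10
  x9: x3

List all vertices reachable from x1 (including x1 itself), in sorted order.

x1, x3, x4, x5, x6, x7, x8, x9, x10

Start at x1.
Its neighbours: x5.
Then their neighbours: x6.
Then next layer: x3.
Then next layer: x7, x8, x9.
Then next layer: x10.
Then next layer: x4.
Nothing further is reachable.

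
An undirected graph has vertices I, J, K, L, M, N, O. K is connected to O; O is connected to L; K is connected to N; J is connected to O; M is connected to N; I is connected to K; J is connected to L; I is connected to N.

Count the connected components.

1

From I: component {I, J, K, L, M, N, O}.
That's 1 component.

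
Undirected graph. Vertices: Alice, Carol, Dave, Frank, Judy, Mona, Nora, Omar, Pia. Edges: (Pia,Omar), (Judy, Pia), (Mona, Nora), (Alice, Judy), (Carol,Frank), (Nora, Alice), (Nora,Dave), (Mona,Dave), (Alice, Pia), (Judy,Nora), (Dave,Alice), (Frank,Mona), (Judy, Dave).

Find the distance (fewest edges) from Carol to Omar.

Distance 0: Carol.
Distance 1: Frank.
Distance 2: Mona.
Distance 3: Dave, Nora.
Distance 4: Alice, Judy.
Distance 5: Pia.
Distance 6: Omar — contains Omar.

6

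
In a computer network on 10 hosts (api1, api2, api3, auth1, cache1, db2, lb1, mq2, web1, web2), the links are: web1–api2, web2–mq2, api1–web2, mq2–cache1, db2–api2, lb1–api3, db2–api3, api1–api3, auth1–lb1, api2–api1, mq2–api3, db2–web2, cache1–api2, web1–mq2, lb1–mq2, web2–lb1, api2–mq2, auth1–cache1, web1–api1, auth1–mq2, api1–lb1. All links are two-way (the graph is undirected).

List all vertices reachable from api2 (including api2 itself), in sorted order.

api1, api2, api3, auth1, cache1, db2, lb1, mq2, web1, web2

Start at api2.
Its neighbours: api1, cache1, db2, mq2, web1.
Then their neighbours: api3, auth1, lb1, web2.
Every vertex is now reached.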